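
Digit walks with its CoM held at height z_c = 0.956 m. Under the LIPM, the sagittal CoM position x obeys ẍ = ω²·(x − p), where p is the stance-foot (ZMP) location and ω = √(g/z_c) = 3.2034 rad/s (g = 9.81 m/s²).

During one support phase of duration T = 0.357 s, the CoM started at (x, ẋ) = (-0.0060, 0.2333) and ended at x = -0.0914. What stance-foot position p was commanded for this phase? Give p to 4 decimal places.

p = 0.2522

ωT = 3.2034·0.357 = 1.143614; cosh(ωT) = 1.728377, sinh(ωT) = 1.409711
x(T) = p + (x₀−p)·cosh(ωT) + (ẋ₀/ω)·sinh(ωT) ⇒ p·(1 − cosh) = x(T) − x₀·cosh − (ẋ₀/ω)·sinh
numerator   = -0.0914 − (-0.0060)·1.728377 − (0.2333/3.2034)·1.409711 = -0.183697
denominator = 1 − 1.728377 = -0.728377
p = -0.183697 / -0.728377 = 0.2522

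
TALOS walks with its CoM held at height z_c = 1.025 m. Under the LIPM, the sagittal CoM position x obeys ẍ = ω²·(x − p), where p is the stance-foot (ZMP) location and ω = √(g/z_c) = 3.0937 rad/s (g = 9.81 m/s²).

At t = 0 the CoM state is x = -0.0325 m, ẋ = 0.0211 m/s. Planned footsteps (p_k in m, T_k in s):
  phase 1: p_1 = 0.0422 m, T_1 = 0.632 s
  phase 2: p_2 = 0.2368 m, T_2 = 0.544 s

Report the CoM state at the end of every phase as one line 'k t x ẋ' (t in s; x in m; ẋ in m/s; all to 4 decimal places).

1 0.6320 -0.2034 -0.7240
2 1.1760 -1.5965 -5.5531

phase 1: p=0.0422, T=0.632, ωT=1.955218, cosh=3.603498, sinh=3.461964; start (x,ẋ)=(-0.032500, 0.021100) → end (x,ẋ)=(-0.203370, -0.724024)
phase 2: p=0.2368, T=0.544, ωT=1.682973, cosh=2.783676, sinh=2.597855; start (x,ẋ)=(-0.203370, -0.724024) → end (x,ẋ)=(-1.596470, -5.553084)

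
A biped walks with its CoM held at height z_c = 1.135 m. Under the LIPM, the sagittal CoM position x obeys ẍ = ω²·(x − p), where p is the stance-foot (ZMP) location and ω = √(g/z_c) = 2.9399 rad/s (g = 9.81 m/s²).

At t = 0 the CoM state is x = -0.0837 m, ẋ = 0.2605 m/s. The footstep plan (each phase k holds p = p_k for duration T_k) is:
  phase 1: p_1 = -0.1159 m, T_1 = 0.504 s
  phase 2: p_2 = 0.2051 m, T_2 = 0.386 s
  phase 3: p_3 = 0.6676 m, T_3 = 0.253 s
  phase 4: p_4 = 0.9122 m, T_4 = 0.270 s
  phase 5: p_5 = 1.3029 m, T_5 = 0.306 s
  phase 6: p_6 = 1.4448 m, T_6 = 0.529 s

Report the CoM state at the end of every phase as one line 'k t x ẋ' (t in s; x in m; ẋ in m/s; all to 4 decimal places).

phase 1: p=-0.1159, T=0.504, ωT=1.481710, cosh=2.313856, sinh=2.086607; start (x,ẋ)=(-0.083700, 0.260500) → end (x,ẋ)=(0.143497, 0.800288)
phase 2: p=0.2051, T=0.386, ωT=1.134801, cosh=1.716021, sinh=1.394535; start (x,ẋ)=(0.143497, 0.800288) → end (x,ẋ)=(0.479003, 1.120751)
phase 3: p=0.6676, T=0.253, ωT=0.743795, cosh=1.289605, sinh=0.814299; start (x,ẋ)=(0.479003, 1.120751) → end (x,ẋ)=(0.734812, 0.993833)
phase 4: p=0.9122, T=0.270, ωT=0.793773, cosh=1.331931, sinh=0.879795; start (x,ẋ)=(0.734812, 0.993833) → end (x,ẋ)=(0.973346, 0.864900)
phase 5: p=1.3029, T=0.306, ωT=0.899609, cosh=1.432686, sinh=1.025957; start (x,ẋ)=(0.973346, 0.864900) → end (x,ẋ)=(1.132583, 0.245125)
phase 6: p=1.4448, T=0.529, ωT=1.555207, cosh=2.473606, sinh=2.262461; start (x,ẋ)=(1.132583, 0.245125) → end (x,ẋ)=(0.861138, -1.470343)

1 0.5040 0.1435 0.8003
2 0.8900 0.4790 1.1208
3 1.1430 0.7348 0.9938
4 1.4130 0.9733 0.8649
5 1.7190 1.1326 0.2451
6 2.2480 0.8611 -1.4703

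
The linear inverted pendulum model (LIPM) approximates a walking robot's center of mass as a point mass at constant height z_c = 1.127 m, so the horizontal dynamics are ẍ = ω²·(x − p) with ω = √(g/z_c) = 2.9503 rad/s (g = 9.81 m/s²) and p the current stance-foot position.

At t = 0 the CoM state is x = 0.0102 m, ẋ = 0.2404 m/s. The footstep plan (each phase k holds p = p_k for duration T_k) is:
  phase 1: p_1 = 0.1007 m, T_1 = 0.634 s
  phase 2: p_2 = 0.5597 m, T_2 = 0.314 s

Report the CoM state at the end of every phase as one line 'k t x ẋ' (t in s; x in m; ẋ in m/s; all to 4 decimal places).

phase 1: p=0.1007, T=0.634, ωT=1.870490, cosh=3.322763, sinh=3.168715; start (x,ẋ)=(0.010200, 0.240400) → end (x,ẋ)=(0.058187, -0.047261)
phase 2: p=0.5597, T=0.314, ωT=0.926394, cosh=1.460683, sinh=1.064704; start (x,ẋ)=(0.058187, -0.047261) → end (x,ẋ)=(-0.189907, -1.644384)

1 0.6340 0.0582 -0.0473
2 0.9480 -0.1899 -1.6444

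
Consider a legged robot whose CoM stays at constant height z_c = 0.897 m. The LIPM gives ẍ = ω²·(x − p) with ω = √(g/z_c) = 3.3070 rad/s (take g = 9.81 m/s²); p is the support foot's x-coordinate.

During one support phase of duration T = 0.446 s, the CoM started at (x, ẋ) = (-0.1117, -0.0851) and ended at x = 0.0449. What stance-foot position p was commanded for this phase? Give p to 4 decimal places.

ωT = 3.3070·0.446 = 1.474922; cosh(ωT) = 2.299746, sinh(ωT) = 2.070949
x(T) = p + (x₀−p)·cosh(ωT) + (ẋ₀/ω)·sinh(ωT) ⇒ p·(1 − cosh) = x(T) − x₀·cosh − (ẋ₀/ω)·sinh
numerator   = 0.0449 − (-0.1117)·2.299746 − (-0.0851/3.3070)·2.070949 = 0.355074
denominator = 1 − 2.299746 = -1.299746
p = 0.355074 / -1.299746 = -0.2732

p = -0.2732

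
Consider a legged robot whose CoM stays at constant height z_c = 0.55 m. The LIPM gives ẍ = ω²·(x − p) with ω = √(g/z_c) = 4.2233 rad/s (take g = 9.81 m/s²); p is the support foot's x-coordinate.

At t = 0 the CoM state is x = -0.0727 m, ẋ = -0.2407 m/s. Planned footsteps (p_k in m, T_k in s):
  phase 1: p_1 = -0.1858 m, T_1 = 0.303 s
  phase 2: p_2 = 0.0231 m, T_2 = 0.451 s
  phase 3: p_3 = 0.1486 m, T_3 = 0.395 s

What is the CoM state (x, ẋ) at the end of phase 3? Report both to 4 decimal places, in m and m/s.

x = -0.3260, ẋ = -1.8853

phase 1: p=-0.1858, T=0.303, ωT=1.279660, cosh=1.936774, sinh=1.658642; start (x,ẋ)=(-0.072700, -0.240700) → end (x,ẋ)=(-0.061282, 0.326078)
phase 2: p=0.0231, T=0.451, ωT=1.904708, cosh=3.433157, sinh=3.284291; start (x,ẋ)=(-0.061282, 0.326078) → end (x,ẋ)=(-0.013021, -0.050954)
phase 3: p=0.1486, T=0.395, ωT=1.668204, cosh=2.745609, sinh=2.557024; start (x,ẋ)=(-0.013021, -0.050954) → end (x,ẋ)=(-0.325997, -1.885254)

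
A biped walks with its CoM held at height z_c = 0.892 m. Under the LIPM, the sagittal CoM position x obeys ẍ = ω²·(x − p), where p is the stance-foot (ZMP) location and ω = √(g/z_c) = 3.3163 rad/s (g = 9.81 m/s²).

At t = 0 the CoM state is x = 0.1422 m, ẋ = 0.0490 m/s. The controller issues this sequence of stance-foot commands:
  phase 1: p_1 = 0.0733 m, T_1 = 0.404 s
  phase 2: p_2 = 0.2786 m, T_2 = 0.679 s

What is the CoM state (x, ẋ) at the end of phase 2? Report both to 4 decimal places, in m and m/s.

x = 0.8112, ẋ = 1.8330

phase 1: p=0.0733, T=0.404, ωT=1.339785, cosh=2.040063, sinh=1.778161; start (x,ẋ)=(0.142200, 0.049000) → end (x,ẋ)=(0.240134, 0.506260)
phase 2: p=0.2786, T=0.679, ωT=2.251768, cosh=4.804868, sinh=4.699655; start (x,ẋ)=(0.240134, 0.506260) → end (x,ẋ)=(0.811215, 1.832997)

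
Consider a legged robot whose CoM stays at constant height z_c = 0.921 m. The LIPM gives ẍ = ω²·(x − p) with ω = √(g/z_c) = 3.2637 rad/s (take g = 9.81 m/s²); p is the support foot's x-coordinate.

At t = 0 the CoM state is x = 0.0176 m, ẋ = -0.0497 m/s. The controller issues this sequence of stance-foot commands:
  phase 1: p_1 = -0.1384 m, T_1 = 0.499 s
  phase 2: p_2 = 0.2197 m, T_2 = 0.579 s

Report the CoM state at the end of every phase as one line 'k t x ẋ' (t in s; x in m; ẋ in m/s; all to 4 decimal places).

phase 1: p=-0.1384, T=0.499, ωT=1.628586, cosh=2.646436, sinh=2.450229; start (x,ẋ)=(0.017600, -0.049700) → end (x,ẋ)=(0.237132, 1.115975)
phase 2: p=0.2197, T=0.579, ωT=1.889682, cosh=3.384193, sinh=3.233073; start (x,ẋ)=(0.237132, 1.115975) → end (x,ẋ)=(1.384194, 3.960608)

1 0.4990 0.2371 1.1160
2 1.0780 1.3842 3.9606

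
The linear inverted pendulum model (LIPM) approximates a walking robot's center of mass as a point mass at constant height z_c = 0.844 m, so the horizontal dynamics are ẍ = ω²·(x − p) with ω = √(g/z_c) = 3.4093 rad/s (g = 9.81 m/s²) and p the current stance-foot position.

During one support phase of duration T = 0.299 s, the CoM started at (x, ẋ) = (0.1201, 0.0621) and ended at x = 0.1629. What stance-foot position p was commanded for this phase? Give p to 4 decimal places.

p = 0.0833

ωT = 3.4093·0.299 = 1.019381; cosh(ωT) = 1.566148, sinh(ωT) = 1.205330
x(T) = p + (x₀−p)·cosh(ωT) + (ẋ₀/ω)·sinh(ωT) ⇒ p·(1 − cosh) = x(T) − x₀·cosh − (ẋ₀/ω)·sinh
numerator   = 0.1629 − (0.1201)·1.566148 − (0.0621/3.4093)·1.205330 = -0.047149
denominator = 1 − 1.566148 = -0.566148
p = -0.047149 / -0.566148 = 0.0833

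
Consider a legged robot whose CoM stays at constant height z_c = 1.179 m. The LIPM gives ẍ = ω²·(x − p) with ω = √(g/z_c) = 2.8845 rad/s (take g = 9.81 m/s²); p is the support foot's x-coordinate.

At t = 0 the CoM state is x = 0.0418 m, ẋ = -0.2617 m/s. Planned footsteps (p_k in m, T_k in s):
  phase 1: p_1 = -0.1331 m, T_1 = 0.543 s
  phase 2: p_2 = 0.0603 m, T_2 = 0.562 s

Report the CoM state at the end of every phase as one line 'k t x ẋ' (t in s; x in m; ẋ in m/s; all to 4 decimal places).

phase 1: p=-0.1331, T=0.543, ωT=1.566284, cosh=2.498819, sinh=2.289999; start (x,ẋ)=(0.041800, -0.261700) → end (x,ẋ)=(0.096180, 0.501361)
phase 2: p=0.0603, T=0.562, ωT=1.621089, cosh=2.628140, sinh=2.430456; start (x,ẋ)=(0.096180, 0.501361) → end (x,ẋ)=(0.577041, 1.569192)

1 0.5430 0.0962 0.5014
2 1.1050 0.5770 1.5692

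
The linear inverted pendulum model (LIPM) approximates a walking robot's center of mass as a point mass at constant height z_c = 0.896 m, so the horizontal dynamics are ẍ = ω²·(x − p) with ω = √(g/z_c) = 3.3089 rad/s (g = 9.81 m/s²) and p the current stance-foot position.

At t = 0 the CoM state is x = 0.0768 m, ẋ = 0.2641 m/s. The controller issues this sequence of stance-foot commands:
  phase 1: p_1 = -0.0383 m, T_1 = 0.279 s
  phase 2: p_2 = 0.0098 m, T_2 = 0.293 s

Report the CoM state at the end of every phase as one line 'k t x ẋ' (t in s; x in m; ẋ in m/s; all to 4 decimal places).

phase 1: p=-0.0383, T=0.279, ωT=0.923183, cosh=1.457271, sinh=1.060019; start (x,ẋ)=(0.076800, 0.264100) → end (x,ẋ)=(0.214037, 0.788578)
phase 2: p=0.0098, T=0.293, ωT=0.969508, cosh=1.507958, sinh=1.128688; start (x,ẋ)=(0.214037, 0.788578) → end (x,ẋ)=(0.586771, 1.951912)

1 0.2790 0.2140 0.7886
2 0.5720 0.5868 1.9519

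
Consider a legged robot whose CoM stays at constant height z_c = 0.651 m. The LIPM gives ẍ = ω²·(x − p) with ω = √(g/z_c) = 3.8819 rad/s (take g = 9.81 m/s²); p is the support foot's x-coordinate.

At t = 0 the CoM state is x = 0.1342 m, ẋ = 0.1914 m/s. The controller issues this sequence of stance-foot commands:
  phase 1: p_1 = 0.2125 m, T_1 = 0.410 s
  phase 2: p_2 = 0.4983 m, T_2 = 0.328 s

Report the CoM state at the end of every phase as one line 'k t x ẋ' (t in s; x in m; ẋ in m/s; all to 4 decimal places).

1 0.4100 0.1283 -0.2260
2 0.7380 -0.3102 -2.7998

phase 1: p=0.2125, T=0.410, ωT=1.591579, cosh=2.557551, sinh=2.353947; start (x,ẋ)=(0.134200, 0.191400) → end (x,ẋ)=(0.128307, -0.225973)
phase 2: p=0.4983, T=0.328, ωT=1.273263, cosh=1.926204, sinh=1.646287; start (x,ẋ)=(0.128307, -0.225973) → end (x,ẋ)=(-0.310216, -2.799794)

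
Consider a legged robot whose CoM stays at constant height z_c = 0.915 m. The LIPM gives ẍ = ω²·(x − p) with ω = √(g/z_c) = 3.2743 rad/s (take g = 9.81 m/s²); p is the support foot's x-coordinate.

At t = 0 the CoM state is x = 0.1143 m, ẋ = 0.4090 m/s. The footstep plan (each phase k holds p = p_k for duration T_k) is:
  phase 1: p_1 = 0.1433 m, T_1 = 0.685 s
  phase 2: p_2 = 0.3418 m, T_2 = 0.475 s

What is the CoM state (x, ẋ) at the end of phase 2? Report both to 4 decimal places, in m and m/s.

x = 1.9888, ẋ = 5.5414

phase 1: p=0.1433, T=0.685, ωT=2.242896, cosh=4.763360, sinh=4.657209; start (x,ẋ)=(0.114300, 0.409000) → end (x,ẋ)=(0.586905, 1.505990)
phase 2: p=0.3418, T=0.475, ωT=1.555292, cosh=2.473800, sinh=2.262672; start (x,ẋ)=(0.586905, 1.505990) → end (x,ẋ)=(1.988840, 5.541418)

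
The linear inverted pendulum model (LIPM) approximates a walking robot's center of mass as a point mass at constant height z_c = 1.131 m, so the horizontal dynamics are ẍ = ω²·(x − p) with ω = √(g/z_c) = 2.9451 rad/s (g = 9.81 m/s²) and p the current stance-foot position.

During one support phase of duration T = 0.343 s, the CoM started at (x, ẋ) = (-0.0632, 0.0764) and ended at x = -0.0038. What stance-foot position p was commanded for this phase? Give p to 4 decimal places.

p = -0.1146

ωT = 2.9451·0.343 = 1.010169; cosh(ωT) = 1.555112, sinh(ωT) = 1.190954
x(T) = p + (x₀−p)·cosh(ωT) + (ẋ₀/ω)·sinh(ωT) ⇒ p·(1 − cosh) = x(T) − x₀·cosh − (ẋ₀/ω)·sinh
numerator   = -0.0038 − (-0.0632)·1.555112 − (0.0764/2.9451)·1.190954 = 0.063588
denominator = 1 − 1.555112 = -0.555112
p = 0.063588 / -0.555112 = -0.1146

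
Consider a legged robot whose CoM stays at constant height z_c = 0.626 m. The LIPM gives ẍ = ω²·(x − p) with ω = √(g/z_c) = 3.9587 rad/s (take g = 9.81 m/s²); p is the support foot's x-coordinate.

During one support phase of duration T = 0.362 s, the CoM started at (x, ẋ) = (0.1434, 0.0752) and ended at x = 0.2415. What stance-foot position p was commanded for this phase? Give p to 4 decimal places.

p = 0.0936

ωT = 3.9587·0.362 = 1.433049; cosh(ωT) = 2.215021, sinh(ωT) = 1.976440
x(T) = p + (x₀−p)·cosh(ωT) + (ẋ₀/ω)·sinh(ωT) ⇒ p·(1 − cosh) = x(T) − x₀·cosh − (ẋ₀/ω)·sinh
numerator   = 0.2415 − (0.1434)·2.215021 − (0.0752/3.9587)·1.976440 = -0.113679
denominator = 1 − 2.215021 = -1.215021
p = -0.113679 / -1.215021 = 0.0936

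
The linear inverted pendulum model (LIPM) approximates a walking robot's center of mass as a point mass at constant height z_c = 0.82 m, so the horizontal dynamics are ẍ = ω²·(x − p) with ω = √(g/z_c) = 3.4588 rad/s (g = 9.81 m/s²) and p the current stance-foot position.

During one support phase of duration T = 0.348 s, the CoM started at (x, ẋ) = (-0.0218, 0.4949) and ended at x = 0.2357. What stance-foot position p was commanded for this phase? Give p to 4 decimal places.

p = -0.0715

ωT = 3.4588·0.348 = 1.203662; cosh(ωT) = 1.816196, sinh(ωT) = 1.516103
x(T) = p + (x₀−p)·cosh(ωT) + (ẋ₀/ω)·sinh(ωT) ⇒ p·(1 − cosh) = x(T) − x₀·cosh − (ẋ₀/ω)·sinh
numerator   = 0.2357 − (-0.0218)·1.816196 − (0.4949/3.4588)·1.516103 = 0.058363
denominator = 1 − 1.816196 = -0.816196
p = 0.058363 / -0.816196 = -0.0715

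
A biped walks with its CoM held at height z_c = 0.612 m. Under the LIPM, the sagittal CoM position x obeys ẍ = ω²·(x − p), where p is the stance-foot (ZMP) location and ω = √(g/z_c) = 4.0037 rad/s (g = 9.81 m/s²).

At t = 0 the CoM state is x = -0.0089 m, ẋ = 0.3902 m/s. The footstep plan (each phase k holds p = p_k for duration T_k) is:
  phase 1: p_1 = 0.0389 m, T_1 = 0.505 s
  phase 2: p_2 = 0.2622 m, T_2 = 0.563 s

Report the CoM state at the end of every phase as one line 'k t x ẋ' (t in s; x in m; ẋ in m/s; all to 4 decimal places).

1 0.5050 0.2168 0.7893
2 1.0680 0.9723 2.9450

phase 1: p=0.0389, T=0.505, ωT=2.021869, cosh=3.842416, sinh=3.710008; start (x,ẋ)=(-0.008900, 0.390200) → end (x,ẋ)=(0.216809, 0.789301)
phase 2: p=0.2622, T=0.563, ωT=2.254083, cosh=4.815762, sinh=4.710792; start (x,ẋ)=(0.216809, 0.789301) → end (x,ẋ)=(0.972309, 2.944990)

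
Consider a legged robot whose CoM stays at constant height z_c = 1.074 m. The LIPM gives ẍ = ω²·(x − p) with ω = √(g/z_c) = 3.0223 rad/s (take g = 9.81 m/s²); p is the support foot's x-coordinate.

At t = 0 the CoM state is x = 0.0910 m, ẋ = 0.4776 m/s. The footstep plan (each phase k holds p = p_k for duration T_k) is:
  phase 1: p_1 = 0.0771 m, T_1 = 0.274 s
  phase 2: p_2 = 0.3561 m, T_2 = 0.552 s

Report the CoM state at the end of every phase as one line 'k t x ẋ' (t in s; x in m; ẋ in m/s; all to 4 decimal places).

phase 1: p=0.0771, T=0.274, ωT=0.828110, cosh=1.362932, sinh=0.926057; start (x,ẋ)=(0.091000, 0.477600) → end (x,ẋ)=(0.242385, 0.689840)
phase 2: p=0.3561, T=0.552, ωT=1.668310, cosh=2.745881, sinh=2.557315; start (x,ẋ)=(0.242385, 0.689840) → end (x,ẋ)=(0.627560, 1.015320)

1 0.2740 0.2424 0.6898
2 0.8260 0.6276 1.0153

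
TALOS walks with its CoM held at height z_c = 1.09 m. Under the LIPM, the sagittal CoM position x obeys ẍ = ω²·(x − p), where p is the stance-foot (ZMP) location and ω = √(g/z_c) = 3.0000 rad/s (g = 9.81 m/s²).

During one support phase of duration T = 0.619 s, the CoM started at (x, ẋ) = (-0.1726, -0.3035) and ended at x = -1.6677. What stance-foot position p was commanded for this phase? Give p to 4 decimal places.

p = 0.3444

ωT = 3.0000·0.619 = 1.857000; cosh(ωT) = 3.280317, sinh(ωT) = 3.124177
x(T) = p + (x₀−p)·cosh(ωT) + (ẋ₀/ω)·sinh(ωT) ⇒ p·(1 − cosh) = x(T) − x₀·cosh − (ẋ₀/ω)·sinh
numerator   = -1.6677 − (-0.1726)·3.280317 − (-0.3035/3.0000)·3.124177 = -0.785455
denominator = 1 − 3.280317 = -2.280317
p = -0.785455 / -2.280317 = 0.3444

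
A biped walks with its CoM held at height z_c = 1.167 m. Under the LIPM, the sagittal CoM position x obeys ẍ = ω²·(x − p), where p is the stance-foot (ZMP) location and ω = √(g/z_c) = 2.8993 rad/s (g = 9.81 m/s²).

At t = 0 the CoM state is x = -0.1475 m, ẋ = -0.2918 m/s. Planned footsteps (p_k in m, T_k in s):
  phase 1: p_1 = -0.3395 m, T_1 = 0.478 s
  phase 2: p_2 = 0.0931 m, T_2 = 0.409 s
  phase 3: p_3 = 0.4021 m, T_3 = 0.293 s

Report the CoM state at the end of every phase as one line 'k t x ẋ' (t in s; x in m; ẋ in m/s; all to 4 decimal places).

phase 1: p=-0.3395, T=0.478, ωT=1.385865, cosh=2.124196, sinh=1.874089; start (x,ẋ)=(-0.147500, -0.291800) → end (x,ẋ)=(-0.120272, 0.423400)
phase 2: p=0.0931, T=0.409, ωT=1.185814, cosh=1.789423, sinh=1.483926; start (x,ẋ)=(-0.120272, 0.423400) → end (x,ẋ)=(-0.072007, -0.160358)
phase 3: p=0.4021, T=0.293, ωT=0.849495, cosh=1.383048, sinh=0.955417; start (x,ẋ)=(-0.072007, -0.160358) → end (x,ẋ)=(-0.306456, -1.535079)

1 0.4780 -0.1203 0.4234
2 0.8870 -0.0720 -0.1604
3 1.1800 -0.3065 -1.5351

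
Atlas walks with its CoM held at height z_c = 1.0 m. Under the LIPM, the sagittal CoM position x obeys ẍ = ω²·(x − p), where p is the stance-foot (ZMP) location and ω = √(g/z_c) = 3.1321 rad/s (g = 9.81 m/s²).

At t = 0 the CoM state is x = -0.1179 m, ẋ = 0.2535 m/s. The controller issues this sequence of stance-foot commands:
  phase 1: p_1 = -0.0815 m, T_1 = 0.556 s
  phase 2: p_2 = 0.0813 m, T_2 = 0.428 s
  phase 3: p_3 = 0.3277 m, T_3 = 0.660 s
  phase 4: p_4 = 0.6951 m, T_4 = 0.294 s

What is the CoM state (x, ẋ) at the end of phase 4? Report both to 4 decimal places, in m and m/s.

phase 1: p=-0.0815, T=0.556, ωT=1.741448, cosh=2.940432, sinh=2.765165; start (x,ẋ)=(-0.117900, 0.253500) → end (x,ẋ)=(0.035270, 0.430147)
phase 2: p=0.0813, T=0.428, ωT=1.340539, cosh=2.041403, sinh=1.779699; start (x,ẋ)=(0.035270, 0.430147) → end (x,ẋ)=(0.231749, 0.621524)
phase 3: p=0.3277, T=0.660, ωT=2.067186, cosh=4.014548, sinh=3.888006; start (x,ẋ)=(0.231749, 0.621524) → end (x,ẋ)=(0.714025, 1.326686)
phase 4: p=0.6951, T=0.294, ωT=0.920837, cosh=1.454789, sinh=1.056604; start (x,ẋ)=(0.714025, 1.326686) → end (x,ẋ)=(1.170185, 1.992678)

x = 1.1702, ẋ = 1.9927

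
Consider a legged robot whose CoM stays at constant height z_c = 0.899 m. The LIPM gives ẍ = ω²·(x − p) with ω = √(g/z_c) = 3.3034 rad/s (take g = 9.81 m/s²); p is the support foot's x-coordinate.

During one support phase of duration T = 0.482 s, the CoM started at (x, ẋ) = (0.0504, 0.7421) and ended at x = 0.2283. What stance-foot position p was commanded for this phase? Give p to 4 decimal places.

p = 0.2757

ωT = 3.3034·0.482 = 1.592239; cosh(ωT) = 2.559105, sinh(ωT) = 2.355635
x(T) = p + (x₀−p)·cosh(ωT) + (ẋ₀/ω)·sinh(ωT) ⇒ p·(1 − cosh) = x(T) − x₀·cosh − (ẋ₀/ω)·sinh
numerator   = 0.2283 − (0.0504)·2.559105 − (0.7421/3.3034)·2.355635 = -0.429866
denominator = 1 − 2.559105 = -1.559105
p = -0.429866 / -1.559105 = 0.2757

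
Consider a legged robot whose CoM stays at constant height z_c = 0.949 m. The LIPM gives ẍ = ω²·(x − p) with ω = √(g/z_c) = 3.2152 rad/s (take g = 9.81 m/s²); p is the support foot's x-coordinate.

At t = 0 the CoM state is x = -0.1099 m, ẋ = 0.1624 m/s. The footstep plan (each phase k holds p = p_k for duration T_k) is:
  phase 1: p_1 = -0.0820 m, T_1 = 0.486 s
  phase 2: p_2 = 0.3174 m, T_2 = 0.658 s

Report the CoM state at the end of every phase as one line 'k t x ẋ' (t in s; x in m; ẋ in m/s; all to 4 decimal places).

phase 1: p=-0.0820, T=0.486, ωT=1.562587, cosh=2.490371, sinh=2.280778; start (x,ẋ)=(-0.109900, 0.162400) → end (x,ẋ)=(-0.036279, 0.199841)
phase 2: p=0.3174, T=0.658, ωT=2.115602, cosh=4.207568, sinh=4.087007; start (x,ẋ)=(-0.036279, 0.199841) → end (x,ẋ)=(-0.916700, -3.806690)

1 0.4860 -0.0363 0.1998
2 1.1440 -0.9167 -3.8067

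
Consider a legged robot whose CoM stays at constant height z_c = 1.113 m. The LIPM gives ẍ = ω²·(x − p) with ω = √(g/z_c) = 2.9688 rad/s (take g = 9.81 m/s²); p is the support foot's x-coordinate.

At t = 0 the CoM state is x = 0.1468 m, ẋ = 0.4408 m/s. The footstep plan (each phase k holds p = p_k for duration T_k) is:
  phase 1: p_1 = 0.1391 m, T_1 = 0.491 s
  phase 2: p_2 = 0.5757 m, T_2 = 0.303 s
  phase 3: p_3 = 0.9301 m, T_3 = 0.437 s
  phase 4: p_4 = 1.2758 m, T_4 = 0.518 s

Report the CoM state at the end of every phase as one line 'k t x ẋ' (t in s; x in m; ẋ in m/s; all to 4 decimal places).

phase 1: p=0.1391, T=0.491, ωT=1.457681, cosh=2.264380, sinh=2.031605; start (x,ẋ)=(0.146800, 0.440800) → end (x,ẋ)=(0.458183, 1.044581)
phase 2: p=0.5757, T=0.303, ωT=0.899546, cosh=1.432621, sinh=1.025867; start (x,ẋ)=(0.458183, 1.044581) → end (x,ẋ)=(0.768297, 1.138580)
phase 3: p=0.9301, T=0.437, ωT=1.297366, cosh=1.966447, sinh=1.693196; start (x,ẋ)=(0.768297, 1.138580) → end (x,ẋ)=(1.261290, 1.425614)
phase 4: p=1.2758, T=0.518, ωT=1.537838, cosh=2.434682, sinh=2.219837; start (x,ẋ)=(1.261290, 1.425614) → end (x,ẋ)=(2.306436, 3.375292)

1 0.4910 0.4582 1.0446
2 0.7940 0.7683 1.1386
3 1.2310 1.2613 1.4256
4 1.7490 2.3064 3.3753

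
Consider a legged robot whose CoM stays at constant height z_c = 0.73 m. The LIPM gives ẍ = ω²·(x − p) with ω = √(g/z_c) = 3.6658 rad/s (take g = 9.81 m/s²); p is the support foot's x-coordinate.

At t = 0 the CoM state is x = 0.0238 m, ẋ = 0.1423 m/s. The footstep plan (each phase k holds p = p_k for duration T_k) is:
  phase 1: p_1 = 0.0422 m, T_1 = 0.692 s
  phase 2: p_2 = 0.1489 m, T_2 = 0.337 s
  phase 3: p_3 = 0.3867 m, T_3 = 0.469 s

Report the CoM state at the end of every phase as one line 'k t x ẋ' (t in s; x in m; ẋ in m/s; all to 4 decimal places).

1 0.6920 0.1690 0.4813
2 1.0290 0.3930 1.0135
3 1.4980 1.1516 2.9813

phase 1: p=0.0422, T=0.692, ωT=2.536734, cosh=6.358723, sinh=6.279599; start (x,ẋ)=(0.023800, 0.142300) → end (x,ẋ)=(0.168963, 0.481283)
phase 2: p=0.1489, T=0.337, ωT=1.235375, cosh=1.865196, sinh=1.574470; start (x,ẋ)=(0.168963, 0.481283) → end (x,ẋ)=(0.393033, 1.013482)
phase 3: p=0.3867, T=0.469, ωT=1.719260, cosh=2.879799, sinh=2.700600; start (x,ẋ)=(0.393033, 1.013482) → end (x,ẋ)=(1.151571, 2.981320)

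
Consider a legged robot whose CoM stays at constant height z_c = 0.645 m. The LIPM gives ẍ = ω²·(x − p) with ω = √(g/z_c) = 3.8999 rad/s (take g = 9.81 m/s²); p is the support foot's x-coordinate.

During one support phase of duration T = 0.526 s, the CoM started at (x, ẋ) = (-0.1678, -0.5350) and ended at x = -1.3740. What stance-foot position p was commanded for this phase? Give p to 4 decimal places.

p = 0.0629

ωT = 3.8999·0.526 = 2.051347; cosh(ωT) = 3.953468, sinh(ωT) = 3.824907
x(T) = p + (x₀−p)·cosh(ωT) + (ẋ₀/ω)·sinh(ωT) ⇒ p·(1 − cosh) = x(T) − x₀·cosh − (ẋ₀/ω)·sinh
numerator   = -1.3740 − (-0.1678)·3.953468 − (-0.5350/3.8999)·3.824907 = -0.185896
denominator = 1 − 3.953468 = -2.953468
p = -0.185896 / -2.953468 = 0.0629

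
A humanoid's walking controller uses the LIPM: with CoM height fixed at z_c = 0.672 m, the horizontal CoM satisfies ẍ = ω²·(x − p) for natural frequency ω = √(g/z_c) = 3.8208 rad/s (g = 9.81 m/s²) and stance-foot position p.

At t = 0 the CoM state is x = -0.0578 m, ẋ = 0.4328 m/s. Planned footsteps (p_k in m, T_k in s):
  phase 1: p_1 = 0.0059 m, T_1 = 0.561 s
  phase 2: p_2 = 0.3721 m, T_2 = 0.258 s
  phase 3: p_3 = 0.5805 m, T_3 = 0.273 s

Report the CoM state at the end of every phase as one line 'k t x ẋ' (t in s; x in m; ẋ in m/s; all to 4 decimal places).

1 0.5610 0.2069 0.8474
2 0.8190 0.3758 0.5657
3 1.0920 0.4379 -0.0697

phase 1: p=0.0059, T=0.561, ωT=2.143469, cosh=4.323110, sinh=4.205862; start (x,ẋ)=(-0.057800, 0.432800) → end (x,ẋ)=(0.206936, 0.847398)
phase 2: p=0.3721, T=0.258, ωT=0.985766, cosh=1.526509, sinh=1.153356; start (x,ẋ)=(0.206936, 0.847398) → end (x,ẋ)=(0.375773, 0.565725)
phase 3: p=0.5805, T=0.273, ωT=1.043078, cosh=1.595154, sinh=1.242786; start (x,ẋ)=(0.375773, 0.565725) → end (x,ẋ)=(0.437941, -0.069716)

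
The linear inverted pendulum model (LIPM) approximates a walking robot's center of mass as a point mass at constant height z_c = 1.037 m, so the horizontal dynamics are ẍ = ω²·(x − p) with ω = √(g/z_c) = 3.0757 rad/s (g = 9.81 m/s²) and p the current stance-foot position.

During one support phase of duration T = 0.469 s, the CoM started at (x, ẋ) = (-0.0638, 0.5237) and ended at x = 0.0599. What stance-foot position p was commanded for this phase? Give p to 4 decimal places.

ωT = 3.0757·0.469 = 1.442503; cosh(ωT) = 2.233805, sinh(ωT) = 1.997470
x(T) = p + (x₀−p)·cosh(ωT) + (ẋ₀/ω)·sinh(ωT) ⇒ p·(1 − cosh) = x(T) − x₀·cosh − (ẋ₀/ω)·sinh
numerator   = 0.0599 − (-0.0638)·2.233805 − (0.5237/3.0757)·1.997470 = -0.137693
denominator = 1 − 2.233805 = -1.233805
p = -0.137693 / -1.233805 = 0.1116

p = 0.1116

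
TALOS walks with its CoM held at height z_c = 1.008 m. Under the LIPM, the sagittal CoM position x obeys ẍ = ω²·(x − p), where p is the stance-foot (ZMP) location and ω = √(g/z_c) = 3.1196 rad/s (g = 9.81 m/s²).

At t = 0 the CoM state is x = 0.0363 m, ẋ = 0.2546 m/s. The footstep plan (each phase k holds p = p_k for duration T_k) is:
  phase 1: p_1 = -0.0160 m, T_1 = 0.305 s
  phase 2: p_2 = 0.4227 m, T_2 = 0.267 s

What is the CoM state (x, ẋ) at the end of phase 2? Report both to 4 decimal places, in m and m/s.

x = 0.2192, ẋ = -0.0246

phase 1: p=-0.0160, T=0.305, ωT=0.951478, cosh=1.487852, sinh=1.101682; start (x,ẋ)=(0.036300, 0.254600) → end (x,ẋ)=(0.151726, 0.558552)
phase 2: p=0.4227, T=0.267, ωT=0.832933, cosh=1.367414, sinh=0.932642; start (x,ẋ)=(0.151726, 0.558552) → end (x,ẋ)=(0.219153, -0.024618)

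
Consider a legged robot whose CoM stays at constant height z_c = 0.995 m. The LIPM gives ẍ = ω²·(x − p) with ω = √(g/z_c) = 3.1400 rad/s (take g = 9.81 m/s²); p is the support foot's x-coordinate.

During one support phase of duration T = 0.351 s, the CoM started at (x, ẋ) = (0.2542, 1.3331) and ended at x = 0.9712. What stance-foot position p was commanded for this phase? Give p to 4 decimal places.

ωT = 3.1400·0.351 = 1.102140; cosh(ωT) = 1.671381, sinh(ωT) = 1.339221
x(T) = p + (x₀−p)·cosh(ωT) + (ẋ₀/ω)·sinh(ωT) ⇒ p·(1 − cosh) = x(T) − x₀·cosh − (ẋ₀/ω)·sinh
numerator   = 0.9712 − (0.2542)·1.671381 − (1.3331/3.1400)·1.339221 = -0.022237
denominator = 1 − 1.671381 = -0.671381
p = -0.022237 / -0.671381 = 0.0331

p = 0.0331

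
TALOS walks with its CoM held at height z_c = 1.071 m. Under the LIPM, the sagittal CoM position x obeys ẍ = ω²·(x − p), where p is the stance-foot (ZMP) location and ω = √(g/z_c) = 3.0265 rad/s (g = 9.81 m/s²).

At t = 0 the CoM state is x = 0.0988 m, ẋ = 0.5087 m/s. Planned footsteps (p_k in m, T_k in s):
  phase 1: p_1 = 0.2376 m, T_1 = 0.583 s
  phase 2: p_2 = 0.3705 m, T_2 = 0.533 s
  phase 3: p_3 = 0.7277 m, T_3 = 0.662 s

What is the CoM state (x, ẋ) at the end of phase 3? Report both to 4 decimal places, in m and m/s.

x = 0.0849, ẋ = -1.7846

phase 1: p=0.2376, T=0.583, ωT=1.764449, cosh=3.004819, sinh=2.833538; start (x,ẋ)=(0.098800, 0.508700) → end (x,ẋ)=(0.296798, 0.338244)
phase 2: p=0.3705, T=0.533, ωT=1.613125, cosh=2.608865, sinh=2.409601; start (x,ẋ)=(0.296798, 0.338244) → end (x,ẋ)=(0.447519, 0.344947)
phase 3: p=0.7277, T=0.662, ωT=2.003543, cosh=3.775069, sinh=3.640213; start (x,ẋ)=(0.447519, 0.344947) → end (x,ẋ)=(0.084895, -1.784579)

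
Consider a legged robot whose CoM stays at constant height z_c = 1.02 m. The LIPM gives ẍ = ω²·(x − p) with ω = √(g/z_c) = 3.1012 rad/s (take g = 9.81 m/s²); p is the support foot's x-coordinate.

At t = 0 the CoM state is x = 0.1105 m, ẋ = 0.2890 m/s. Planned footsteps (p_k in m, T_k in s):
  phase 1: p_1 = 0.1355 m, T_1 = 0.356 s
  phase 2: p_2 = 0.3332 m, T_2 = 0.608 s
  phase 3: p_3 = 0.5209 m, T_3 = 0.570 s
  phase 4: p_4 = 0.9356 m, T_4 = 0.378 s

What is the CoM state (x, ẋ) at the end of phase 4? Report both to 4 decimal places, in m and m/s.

x = -1.0819, ẋ = -5.8218

phase 1: p=0.1355, T=0.356, ωT=1.104027, cosh=1.673911, sinh=1.342378; start (x,ẋ)=(0.110500, 0.289000) → end (x,ẋ)=(0.218748, 0.379686)
phase 2: p=0.3332, T=0.608, ωT=1.885530, cosh=3.370796, sinh=3.219047; start (x,ẋ)=(0.218748, 0.379686) → end (x,ẋ)=(0.341520, 0.137280)
phase 3: p=0.5209, T=0.570, ωT=1.767684, cosh=3.014000, sinh=2.843272; start (x,ẋ)=(0.341520, 0.137280) → end (x,ẋ)=(0.106110, -1.167934)
phase 4: p=0.9356, T=0.378, ωT=1.172254, cosh=1.769465, sinh=1.459797; start (x,ẋ)=(0.106110, -1.167934) → end (x,ẋ)=(-1.081923, -5.821819)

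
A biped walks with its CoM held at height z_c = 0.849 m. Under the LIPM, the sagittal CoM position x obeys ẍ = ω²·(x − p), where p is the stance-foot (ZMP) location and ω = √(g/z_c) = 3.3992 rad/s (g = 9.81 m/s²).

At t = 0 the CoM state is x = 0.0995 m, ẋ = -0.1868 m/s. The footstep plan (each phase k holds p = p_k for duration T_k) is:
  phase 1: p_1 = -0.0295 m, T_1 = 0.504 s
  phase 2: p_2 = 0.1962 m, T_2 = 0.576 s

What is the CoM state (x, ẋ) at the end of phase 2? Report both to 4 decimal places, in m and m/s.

x = 0.8380, ẋ = 2.2739

phase 1: p=-0.0295, T=0.504, ωT=1.713197, cosh=2.863477, sinh=2.683188; start (x,ẋ)=(0.099500, -0.186800) → end (x,ẋ)=(0.192436, 0.641672)
phase 2: p=0.1962, T=0.576, ωT=1.957939, cosh=3.612930, sinh=3.471781; start (x,ẋ)=(0.192436, 0.641672) → end (x,ẋ)=(0.837975, 2.273899)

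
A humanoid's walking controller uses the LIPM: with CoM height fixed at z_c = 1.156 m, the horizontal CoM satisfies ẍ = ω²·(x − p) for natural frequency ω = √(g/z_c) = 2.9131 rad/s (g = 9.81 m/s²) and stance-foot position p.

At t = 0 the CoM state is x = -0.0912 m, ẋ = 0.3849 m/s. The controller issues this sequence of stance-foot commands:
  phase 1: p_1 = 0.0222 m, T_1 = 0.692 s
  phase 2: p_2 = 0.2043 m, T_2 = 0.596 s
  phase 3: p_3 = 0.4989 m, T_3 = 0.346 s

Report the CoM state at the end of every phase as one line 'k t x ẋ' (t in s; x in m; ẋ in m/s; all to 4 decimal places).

phase 1: p=0.0222, T=0.692, ωT=2.015865, cosh=3.820212, sinh=3.687007; start (x,ẋ)=(-0.091200, 0.384900) → end (x,ẋ)=(0.076142, 0.252413)
phase 2: p=0.2043, T=0.596, ωT=1.736208, cosh=2.925983, sinh=2.749795; start (x,ẋ)=(0.076142, 0.252413) → end (x,ẋ)=(0.067576, -0.288042)
phase 3: p=0.4989, T=0.346, ωT=1.007933, cosh=1.552452, sinh=1.187479; start (x,ẋ)=(0.067576, -0.288042) → end (x,ẋ)=(-0.288126, -1.939227)

1 0.6920 0.0761 0.2524
2 1.2880 0.0676 -0.2880
3 1.6340 -0.2881 -1.9392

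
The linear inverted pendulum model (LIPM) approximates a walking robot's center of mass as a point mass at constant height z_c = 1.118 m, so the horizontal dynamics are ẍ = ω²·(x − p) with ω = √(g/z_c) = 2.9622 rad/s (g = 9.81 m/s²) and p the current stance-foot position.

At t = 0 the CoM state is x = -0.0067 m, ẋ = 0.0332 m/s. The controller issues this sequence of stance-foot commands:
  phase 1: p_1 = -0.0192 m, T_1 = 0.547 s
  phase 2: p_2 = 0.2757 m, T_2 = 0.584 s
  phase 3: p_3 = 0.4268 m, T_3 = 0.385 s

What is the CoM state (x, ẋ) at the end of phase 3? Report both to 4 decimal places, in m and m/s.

phase 1: p=-0.0192, T=0.547, ωT=1.620323, cosh=2.626280, sinh=2.428445; start (x,ẋ)=(-0.006700, 0.033200) → end (x,ẋ)=(0.040846, 0.177112)
phase 2: p=0.2757, T=0.584, ωT=1.729925, cosh=2.908764, sinh=2.731466; start (x,ẋ)=(0.040846, 0.177112) → end (x,ẋ)=(-0.244118, -1.385061)
phase 3: p=0.4268, T=0.385, ωT=1.140447, cosh=1.723921, sinh=1.404245; start (x,ẋ)=(-0.244118, -1.385061) → end (x,ẋ)=(-1.386405, -5.178523)

x = -1.3864, ẋ = -5.1785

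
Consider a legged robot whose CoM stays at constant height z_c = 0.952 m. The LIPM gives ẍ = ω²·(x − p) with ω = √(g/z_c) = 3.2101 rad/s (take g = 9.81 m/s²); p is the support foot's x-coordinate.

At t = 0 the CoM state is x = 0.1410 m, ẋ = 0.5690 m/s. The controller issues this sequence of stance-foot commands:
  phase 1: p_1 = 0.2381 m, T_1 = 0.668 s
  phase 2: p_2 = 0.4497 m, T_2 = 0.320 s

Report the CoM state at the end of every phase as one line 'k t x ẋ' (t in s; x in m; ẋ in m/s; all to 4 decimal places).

phase 1: p=0.2381, T=0.668, ωT=2.144347, cosh=4.326804, sinh=4.209659; start (x,ẋ)=(0.141000, 0.569000) → end (x,ẋ)=(0.564142, 1.149798)
phase 2: p=0.4497, T=0.320, ωT=1.027232, cosh=1.575660, sinh=1.217663; start (x,ẋ)=(0.564142, 1.149798) → end (x,ẋ)=(1.066166, 2.259024)

1 0.6680 0.5641 1.1498
2 0.9880 1.0662 2.2590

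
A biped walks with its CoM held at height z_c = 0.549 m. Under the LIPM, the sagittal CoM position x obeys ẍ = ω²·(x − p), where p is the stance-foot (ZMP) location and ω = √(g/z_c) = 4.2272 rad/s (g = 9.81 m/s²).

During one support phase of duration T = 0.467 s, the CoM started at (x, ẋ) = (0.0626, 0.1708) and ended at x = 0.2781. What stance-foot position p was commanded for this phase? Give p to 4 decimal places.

p = 0.0353

ωT = 4.2272·0.467 = 1.974102; cosh(ωT) = 3.669520, sinh(ωT) = 3.530634
x(T) = p + (x₀−p)·cosh(ωT) + (ẋ₀/ω)·sinh(ωT) ⇒ p·(1 − cosh) = x(T) − x₀·cosh − (ẋ₀/ω)·sinh
numerator   = 0.2781 − (0.0626)·3.669520 − (0.1708/4.2272)·3.530634 = -0.094267
denominator = 1 − 3.669520 = -2.669520
p = -0.094267 / -2.669520 = 0.0353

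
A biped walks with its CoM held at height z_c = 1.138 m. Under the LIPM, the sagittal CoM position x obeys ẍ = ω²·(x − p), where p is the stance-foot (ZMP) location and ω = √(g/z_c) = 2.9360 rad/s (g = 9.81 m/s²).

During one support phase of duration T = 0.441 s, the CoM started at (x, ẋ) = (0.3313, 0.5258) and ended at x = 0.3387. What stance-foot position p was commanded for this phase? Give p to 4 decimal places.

ωT = 2.9360·0.441 = 1.294776; cosh(ωT) = 1.962069, sinh(ωT) = 1.688110
x(T) = p + (x₀−p)·cosh(ωT) + (ẋ₀/ω)·sinh(ωT) ⇒ p·(1 − cosh) = x(T) − x₀·cosh − (ẋ₀/ω)·sinh
numerator   = 0.3387 − (0.3313)·1.962069 − (0.5258/2.9360)·1.688110 = -0.613652
denominator = 1 − 1.962069 = -0.962069
p = -0.613652 / -0.962069 = 0.6378

p = 0.6378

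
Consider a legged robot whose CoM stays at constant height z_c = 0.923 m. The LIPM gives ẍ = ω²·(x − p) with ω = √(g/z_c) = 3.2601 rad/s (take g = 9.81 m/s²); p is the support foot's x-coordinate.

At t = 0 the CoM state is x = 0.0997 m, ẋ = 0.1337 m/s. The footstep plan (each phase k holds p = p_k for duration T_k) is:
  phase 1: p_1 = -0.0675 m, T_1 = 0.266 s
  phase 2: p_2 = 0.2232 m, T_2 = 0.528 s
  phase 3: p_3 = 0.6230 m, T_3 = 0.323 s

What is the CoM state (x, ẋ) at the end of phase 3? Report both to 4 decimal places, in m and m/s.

x = 1.6148, ẋ = 3.7366

phase 1: p=-0.0675, T=0.266, ωT=0.867187, cosh=1.400168, sinh=0.980037; start (x,ẋ)=(0.099700, 0.133700) → end (x,ẋ)=(0.206800, 0.721409)
phase 2: p=0.2232, T=0.528, ωT=1.721333, cosh=2.885402, sinh=2.706574; start (x,ẋ)=(0.206800, 0.721409) → end (x,ẋ)=(0.774803, 1.936851)
phase 3: p=0.6230, T=0.323, ωT=1.053012, cosh=1.607579, sinh=1.258693; start (x,ẋ)=(0.774803, 1.936851) → end (x,ẋ)=(1.614836, 3.736562)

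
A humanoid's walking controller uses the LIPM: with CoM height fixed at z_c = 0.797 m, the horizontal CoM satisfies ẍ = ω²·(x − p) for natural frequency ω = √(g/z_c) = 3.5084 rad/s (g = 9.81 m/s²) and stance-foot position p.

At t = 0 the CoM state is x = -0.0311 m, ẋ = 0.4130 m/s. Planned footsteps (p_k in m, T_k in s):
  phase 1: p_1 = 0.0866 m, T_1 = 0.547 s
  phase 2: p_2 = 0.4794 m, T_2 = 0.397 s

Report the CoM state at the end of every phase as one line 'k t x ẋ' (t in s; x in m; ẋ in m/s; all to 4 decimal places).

phase 1: p=0.0866, T=0.547, ωT=1.919095, cosh=3.480763, sinh=3.334024; start (x,ẋ)=(-0.031100, 0.413000) → end (x,ẋ)=(0.069387, 0.060808)
phase 2: p=0.4794, T=0.397, ωT=1.392835, cosh=2.137309, sinh=1.888939; start (x,ẋ)=(0.069387, 0.060808) → end (x,ẋ)=(-0.364185, -2.587253)

1 0.5470 0.0694 0.0608
2 0.9440 -0.3642 -2.5873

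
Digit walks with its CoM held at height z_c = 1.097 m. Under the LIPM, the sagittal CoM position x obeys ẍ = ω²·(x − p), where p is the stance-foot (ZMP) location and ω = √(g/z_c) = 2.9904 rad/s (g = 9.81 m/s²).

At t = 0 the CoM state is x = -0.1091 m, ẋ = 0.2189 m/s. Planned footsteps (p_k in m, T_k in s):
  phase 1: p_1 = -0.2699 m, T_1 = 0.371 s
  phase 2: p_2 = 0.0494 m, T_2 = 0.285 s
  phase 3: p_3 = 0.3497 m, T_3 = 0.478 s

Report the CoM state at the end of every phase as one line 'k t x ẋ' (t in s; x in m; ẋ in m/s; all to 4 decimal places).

1 0.3710 0.0994 1.0179
2 0.6560 0.4451 1.5538
3 1.1340 1.5832 3.9923

phase 1: p=-0.2699, T=0.371, ωT=1.109438, cosh=1.681199, sinh=1.351455; start (x,ẋ)=(-0.109100, 0.218900) → end (x,ẋ)=(0.099365, 1.017870)
phase 2: p=0.0494, T=0.285, ωT=0.852264, cosh=1.385699, sinh=0.959251; start (x,ẋ)=(0.099365, 1.017870) → end (x,ẋ)=(0.445145, 1.553788)
phase 3: p=0.3497, T=0.478, ωT=1.429411, cosh=2.207845, sinh=1.968395; start (x,ẋ)=(0.445145, 1.553788) → end (x,ẋ)=(1.583190, 3.992339)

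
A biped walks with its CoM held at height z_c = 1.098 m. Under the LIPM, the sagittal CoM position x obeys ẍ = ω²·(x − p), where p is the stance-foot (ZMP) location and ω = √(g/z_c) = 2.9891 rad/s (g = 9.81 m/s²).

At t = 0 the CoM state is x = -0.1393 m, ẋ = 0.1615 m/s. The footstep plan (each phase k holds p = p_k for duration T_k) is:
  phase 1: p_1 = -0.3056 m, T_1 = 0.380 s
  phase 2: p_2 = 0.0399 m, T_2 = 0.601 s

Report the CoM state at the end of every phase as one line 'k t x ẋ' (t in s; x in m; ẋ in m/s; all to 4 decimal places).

phase 1: p=-0.3056, T=0.380, ωT=1.135858, cosh=1.717495, sinh=1.396349; start (x,ẋ)=(-0.139300, 0.161500) → end (x,ẋ)=(0.055464, 0.971483)
phase 2: p=0.0399, T=0.601, ωT=1.796449, cosh=3.097045, sinh=2.931158; start (x,ẋ)=(0.055464, 0.971483) → end (x,ẋ)=(1.040753, 3.145088)

1 0.3800 0.0555 0.9715
2 0.9810 1.0408 3.1451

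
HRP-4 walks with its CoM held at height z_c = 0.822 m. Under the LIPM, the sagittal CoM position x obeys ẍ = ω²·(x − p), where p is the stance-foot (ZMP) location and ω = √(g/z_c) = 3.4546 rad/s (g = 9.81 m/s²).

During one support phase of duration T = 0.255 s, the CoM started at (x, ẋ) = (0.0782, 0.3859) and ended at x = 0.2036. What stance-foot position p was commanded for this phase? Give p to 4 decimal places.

p = 0.0449

ωT = 3.4546·0.255 = 0.880923; cosh(ωT) = 1.413763, sinh(ωT) = 0.999363
x(T) = p + (x₀−p)·cosh(ωT) + (ẋ₀/ω)·sinh(ωT) ⇒ p·(1 − cosh) = x(T) − x₀·cosh − (ẋ₀/ω)·sinh
numerator   = 0.2036 − (0.0782)·1.413763 − (0.3859/3.4546)·0.999363 = -0.018591
denominator = 1 − 1.413763 = -0.413763
p = -0.018591 / -0.413763 = 0.0449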